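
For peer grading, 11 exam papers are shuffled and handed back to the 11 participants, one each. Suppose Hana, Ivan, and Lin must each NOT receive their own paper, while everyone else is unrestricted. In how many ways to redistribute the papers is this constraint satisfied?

30078720

Let A_j be the event that the j-th constrained one is fixed. By inclusion-exclusion over the 3 events:
Σ_{j=0}^{3} (-1)^j C(3,j)(11-j)!
= C(3,0)·11! - C(3,1)·10! + C(3,2)·9! - C(3,3)·8!
= 39916800 - 10886400 + 1088640 - 40320
= 30078720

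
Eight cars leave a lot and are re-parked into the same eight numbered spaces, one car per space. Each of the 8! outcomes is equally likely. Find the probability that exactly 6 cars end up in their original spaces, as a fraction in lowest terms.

Favorable outcomes: C(8,6)·!2 = 28·1 = 28.
Total outcomes: 8! = 40320.
Probability = 28/40320 = 1/1440.

1/1440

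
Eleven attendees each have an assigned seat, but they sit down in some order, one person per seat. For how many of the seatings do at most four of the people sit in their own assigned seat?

# with exactly i fixed is C(11,i)·!(11-i); sum over i=0..4:
  i=0: C(11,0)·!11 = 1·14684570 = 14684570
  i=1: C(11,1)·!10 = 11·1334961 = 14684571
  i=2: C(11,2)·!9 = 55·133496 = 7342280
  i=3: C(11,3)·!8 = 165·14833 = 2447445
  i=4: C(11,4)·!7 = 330·1854 = 611820
Total = 39770686.

39770686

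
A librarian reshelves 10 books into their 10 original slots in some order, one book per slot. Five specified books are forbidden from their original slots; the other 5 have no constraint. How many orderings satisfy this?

2170680

Inclusion-exclusion on the 5 forbidden self-matches:
Σ_{j=0}^{5} (-1)^j C(5,j)(10-j)!
= C(5,0)·10! - C(5,1)·9! + C(5,2)·8! - C(5,3)·7! + C(5,4)·6! - C(5,5)·5!
= 3628800 - 1814400 + 403200 - 50400 + 3600 - 120
= 2170680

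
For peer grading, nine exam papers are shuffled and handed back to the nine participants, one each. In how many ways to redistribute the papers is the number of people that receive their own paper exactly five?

Choose which 5 of the 9 are fixed: C(9,5) = 126.
The remaining 4 must be deranged: !4 = 9.
Total: 126 × 9 = 1134.

1134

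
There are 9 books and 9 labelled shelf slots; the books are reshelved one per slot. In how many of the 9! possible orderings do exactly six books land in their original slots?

Choose which 6 of the 9 are fixed: C(9,6) = 84.
The other 3 form a derangement: !3 = 2.
Total: 84 × 2 = 168.

168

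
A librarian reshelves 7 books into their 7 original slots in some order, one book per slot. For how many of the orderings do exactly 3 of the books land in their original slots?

315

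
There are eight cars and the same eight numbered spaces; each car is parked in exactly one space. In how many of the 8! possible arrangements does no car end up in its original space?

!8 = 8! · Σ_{k=0}^{8} (-1)^k/k!
= 8! - 8!/1! + 8!/2! - 8!/3! + 8!/4! - 8!/5! + 8!/6! - 8!/7! + 8!/8!
= 40320 - 40320 + 20160 - 6720 + 1680 - 336 + 56 - 8 + 1
= 14833

14833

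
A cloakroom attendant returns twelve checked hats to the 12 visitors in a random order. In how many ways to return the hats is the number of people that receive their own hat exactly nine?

Choose which 9 of the 12 are fixed: C(12,9) = 220.
The other 3 form a derangement: !3 = 2.
Total: 220 × 2 = 440.

440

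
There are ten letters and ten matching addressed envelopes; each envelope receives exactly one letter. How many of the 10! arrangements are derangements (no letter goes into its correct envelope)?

1334961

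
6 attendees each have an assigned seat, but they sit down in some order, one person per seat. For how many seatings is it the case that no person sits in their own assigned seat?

Recurrence: !6 = 6·!5 + (-1)^6.
!6 = 6·44 + 1 = 265

265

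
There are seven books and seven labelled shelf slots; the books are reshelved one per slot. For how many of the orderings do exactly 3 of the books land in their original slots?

315

Choose which 3 of the 7 are fixed: C(7,3) = 35.
The other 4 form a derangement: !4 = 9.
Total: 35 × 9 = 315.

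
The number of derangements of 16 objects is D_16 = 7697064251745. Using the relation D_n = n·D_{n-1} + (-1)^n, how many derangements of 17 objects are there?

130850092279664

D_17 = 17·7697064251745 - 1 = 130850092279664.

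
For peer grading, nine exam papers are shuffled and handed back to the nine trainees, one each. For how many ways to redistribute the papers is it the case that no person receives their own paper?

133496

Recurrence: !9 = 8·(!8 + !7).
!9 = 8·(14833 + 1854) = 8·16687 = 133496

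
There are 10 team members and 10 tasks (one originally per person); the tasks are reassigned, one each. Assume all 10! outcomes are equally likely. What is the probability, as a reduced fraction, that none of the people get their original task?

16481/44800

Favorable outcomes: !10 = 1334961.
Total outcomes: 10! = 3628800.
Probability = 1334961/3628800 = 16481/44800.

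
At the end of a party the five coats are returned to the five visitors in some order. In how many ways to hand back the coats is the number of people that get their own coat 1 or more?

76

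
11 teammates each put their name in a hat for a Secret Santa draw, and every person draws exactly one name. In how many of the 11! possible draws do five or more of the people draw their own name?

146114

Sum C(11,i)·!(11-i) for i = 5..11:
  i=5: C(11,5)·!6 = 462·265 = 122430
  i=6: C(11,6)·!5 = 462·44 = 20328
  i=7: C(11,7)·!4 = 330·9 = 2970
  i=8: C(11,8)·!3 = 165·2 = 330
  i=9: C(11,9)·!2 = 55·1 = 55
  i=10: C(11,10)·!1 = 11·0 = 0
  i=11: C(11,11)·!0 = 1·1 = 1
Total = 146114.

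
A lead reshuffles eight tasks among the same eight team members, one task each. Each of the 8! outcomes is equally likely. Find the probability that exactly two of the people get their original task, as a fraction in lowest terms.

53/288

Favorable outcomes: C(8,2)·!6 = 28·265 = 7420.
Total outcomes: 8! = 40320.
Probability = 7420/40320 = 53/288.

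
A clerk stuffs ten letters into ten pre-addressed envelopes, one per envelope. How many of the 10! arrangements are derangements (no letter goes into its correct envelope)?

1334961

!10 = 10! · Σ_{k=0}^{10} (-1)^k/k!
= 10! - 10!/1! + 10!/2! - 10!/3! + 10!/4! - 10!/5! + 10!/6! - 10!/7! + 10!/8! - 10!/9! + 10!/10!
= 3628800 - 3628800 + 1814400 - 604800 + 151200 - 30240 + 5040 - 720 + 90 - 10 + 1
= 1334961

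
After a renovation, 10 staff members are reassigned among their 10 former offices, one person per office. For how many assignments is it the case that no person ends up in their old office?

The subfactorial !10 = [10!/e] (nearest integer).
10! = 3628800, and 3628800/e ≈ 1334960.92, so !10 = 1334961.

1334961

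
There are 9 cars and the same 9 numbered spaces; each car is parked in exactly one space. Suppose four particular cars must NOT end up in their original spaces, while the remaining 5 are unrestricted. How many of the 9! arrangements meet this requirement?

Let A_j be the event that the j-th constrained one is fixed. By inclusion-exclusion over the 4 events:
Σ_{j=0}^{4} (-1)^j C(4,j)(9-j)!
= C(4,0)·9! - C(4,1)·8! + C(4,2)·7! - C(4,3)·6! + C(4,4)·5!
= 362880 - 161280 + 30240 - 2880 + 120
= 229080

229080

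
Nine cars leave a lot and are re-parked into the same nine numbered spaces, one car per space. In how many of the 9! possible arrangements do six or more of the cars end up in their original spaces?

Sum C(9,i)·!(9-i) for i = 6..9:
  i=6: C(9,6)·!3 = 84·2 = 168
  i=7: C(9,7)·!2 = 36·1 = 36
  i=8: C(9,8)·!1 = 9·0 = 0
  i=9: C(9,9)·!0 = 1·1 = 1
Total = 205.

205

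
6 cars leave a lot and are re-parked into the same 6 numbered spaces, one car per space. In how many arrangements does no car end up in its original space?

265

The number of derangements of 6 is !6 = Σ_{k=0}^{6} (-1)^k·6!/k!
= 6! - 6!/1! + 6!/2! - 6!/3! + 6!/4! - 6!/5! + 6!/6!
= 720 - 720 + 360 - 120 + 30 - 6 + 1
= 265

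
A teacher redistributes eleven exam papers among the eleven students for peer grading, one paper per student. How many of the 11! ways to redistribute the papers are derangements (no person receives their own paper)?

Recurrence: !11 = 11·!10 + (-1)^11.
!11 = 11·1334961 - 1 = 14684570

14684570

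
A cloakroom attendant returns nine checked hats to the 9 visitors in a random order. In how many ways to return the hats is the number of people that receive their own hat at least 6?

Sum C(9,i)·!(9-i) for i = 6..9:
  i=6: C(9,6)·!3 = 84·2 = 168
  i=7: C(9,7)·!2 = 36·1 = 36
  i=8: C(9,8)·!1 = 9·0 = 0
  i=9: C(9,9)·!0 = 1·1 = 1
Total = 205.

205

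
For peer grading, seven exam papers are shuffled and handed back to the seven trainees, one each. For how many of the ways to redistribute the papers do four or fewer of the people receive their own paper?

5018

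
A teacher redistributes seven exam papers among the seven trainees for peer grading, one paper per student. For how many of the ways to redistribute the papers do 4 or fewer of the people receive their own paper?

Sum C(7,i)·!(7-i) for i = 0..4:
  i=0: C(7,0)·!7 = 1·1854 = 1854
  i=1: C(7,1)·!6 = 7·265 = 1855
  i=2: C(7,2)·!5 = 21·44 = 924
  i=3: C(7,3)·!4 = 35·9 = 315
  i=4: C(7,4)·!3 = 35·2 = 70
Total = 5018.

5018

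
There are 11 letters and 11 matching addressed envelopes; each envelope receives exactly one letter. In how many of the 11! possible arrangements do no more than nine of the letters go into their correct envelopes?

39916799

# with exactly i fixed is C(11,i)·!(11-i); sum over i=0..9:
  i=0: C(11,0)·!11 = 1·14684570 = 14684570
  i=1: C(11,1)·!10 = 11·1334961 = 14684571
  i=2: C(11,2)·!9 = 55·133496 = 7342280
  i=3: C(11,3)·!8 = 165·14833 = 2447445
  i=4: C(11,4)·!7 = 330·1854 = 611820
  i=5: C(11,5)·!6 = 462·265 = 122430
  i=6: C(11,6)·!5 = 462·44 = 20328
  i=7: C(11,7)·!4 = 330·9 = 2970
  i=8: C(11,8)·!3 = 165·2 = 330
  i=9: C(11,9)·!2 = 55·1 = 55
Total = 39916799.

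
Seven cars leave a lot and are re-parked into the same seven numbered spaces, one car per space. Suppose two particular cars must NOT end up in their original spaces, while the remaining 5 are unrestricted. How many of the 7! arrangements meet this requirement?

3720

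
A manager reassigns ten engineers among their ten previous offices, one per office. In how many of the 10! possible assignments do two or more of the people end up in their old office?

Sum C(10,i)·!(10-i) for i = 2..10:
  i=2: C(10,2)·!8 = 45·14833 = 667485
  i=3: C(10,3)·!7 = 120·1854 = 222480
  i=4: C(10,4)·!6 = 210·265 = 55650
  i=5: C(10,5)·!5 = 252·44 = 11088
  i=6: C(10,6)·!4 = 210·9 = 1890
  i=7: C(10,7)·!3 = 120·2 = 240
  i=8: C(10,8)·!2 = 45·1 = 45
  i=9: C(10,9)·!1 = 10·0 = 0
  i=10: C(10,10)·!0 = 1·1 = 1
Total = 958879.

958879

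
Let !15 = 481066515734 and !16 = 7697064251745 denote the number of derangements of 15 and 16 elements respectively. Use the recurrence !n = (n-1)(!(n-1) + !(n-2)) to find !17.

!17 = (17-1)·(!16 + !15) = 16·(7697064251745 + 481066515734) = 16·8178130767479 = 130850092279664.

130850092279664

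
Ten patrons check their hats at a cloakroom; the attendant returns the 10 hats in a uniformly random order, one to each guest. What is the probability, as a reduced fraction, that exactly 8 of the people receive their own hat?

1/80640

Favorable outcomes: C(10,8)·!2 = 45·1 = 45.
Total outcomes: 10! = 3628800.
Probability = 45/3628800 = 1/80640.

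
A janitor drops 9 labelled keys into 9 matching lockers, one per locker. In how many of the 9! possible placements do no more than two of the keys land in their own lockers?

333737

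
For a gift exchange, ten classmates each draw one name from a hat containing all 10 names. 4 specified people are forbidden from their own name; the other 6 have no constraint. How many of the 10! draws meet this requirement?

2399760

Inclusion-exclusion on the 4 forbidden self-matches:
Σ_{j=0}^{4} (-1)^j C(4,j)(10-j)!
= C(4,0)·10! - C(4,1)·9! + C(4,2)·8! - C(4,3)·7! + C(4,4)·6!
= 3628800 - 1451520 + 241920 - 20160 + 720
= 2399760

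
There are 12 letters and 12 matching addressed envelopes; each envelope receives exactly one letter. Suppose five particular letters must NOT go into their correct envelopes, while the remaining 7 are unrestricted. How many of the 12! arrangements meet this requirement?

312273360

Inclusion-exclusion on the 5 forbidden self-matches:
Σ_{j=0}^{5} (-1)^j C(5,j)(12-j)!
= C(5,0)·12! - C(5,1)·11! + C(5,2)·10! - C(5,3)·9! + C(5,4)·8! - C(5,5)·7!
= 479001600 - 199584000 + 36288000 - 3628800 + 201600 - 5040
= 312273360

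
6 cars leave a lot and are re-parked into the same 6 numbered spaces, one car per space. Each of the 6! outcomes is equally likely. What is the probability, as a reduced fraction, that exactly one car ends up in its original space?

Favorable outcomes: C(6,1)·!5 = 6·44 = 264.
Total outcomes: 6! = 720.
Probability = 264/720 = 11/30.

11/30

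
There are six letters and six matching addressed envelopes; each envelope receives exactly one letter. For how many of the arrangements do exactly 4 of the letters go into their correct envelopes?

Choose which 4 of the 6 are fixed: C(6,4) = 15.
The other 2 form a derangement: !2 = 1.
Total: 15 × 1 = 15.

15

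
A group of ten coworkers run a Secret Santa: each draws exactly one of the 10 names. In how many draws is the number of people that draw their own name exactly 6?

Choose which 6 of the 10 are fixed: C(10,6) = 210.
The other 4 form a derangement: !4 = 9.
Total: 210 × 9 = 1890.

1890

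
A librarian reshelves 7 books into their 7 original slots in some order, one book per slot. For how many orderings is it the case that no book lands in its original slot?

Recurrence: !7 = 7·!6 + (-1)^7.
!7 = 7·265 - 1 = 1854

1854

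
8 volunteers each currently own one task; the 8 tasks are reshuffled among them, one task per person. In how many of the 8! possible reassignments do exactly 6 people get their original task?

Choose which 6 of the 8 are fixed: C(8,6) = 28.
The remaining 2 must be deranged: !2 = 1.
Total: 28 × 1 = 28.

28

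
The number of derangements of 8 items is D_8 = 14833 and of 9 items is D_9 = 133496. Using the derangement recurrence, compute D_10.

D_10 = (10-1)·(D_9 + D_8) = 9·(133496 + 14833) = 9·148329 = 1334961.

1334961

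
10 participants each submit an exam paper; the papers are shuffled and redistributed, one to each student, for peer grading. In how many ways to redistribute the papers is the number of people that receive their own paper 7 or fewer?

# with exactly i fixed is C(10,i)·!(10-i); sum over i=0..7:
  i=0: C(10,0)·!10 = 1·1334961 = 1334961
  i=1: C(10,1)·!9 = 10·133496 = 1334960
  i=2: C(10,2)·!8 = 45·14833 = 667485
  i=3: C(10,3)·!7 = 120·1854 = 222480
  i=4: C(10,4)·!6 = 210·265 = 55650
  i=5: C(10,5)·!5 = 252·44 = 11088
  i=6: C(10,6)·!4 = 210·9 = 1890
  i=7: C(10,7)·!3 = 120·2 = 240
Total = 3628754.

3628754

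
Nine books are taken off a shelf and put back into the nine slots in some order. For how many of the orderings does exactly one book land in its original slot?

Pick the single fixed position: C(9,1) = 9 ways.
The other 8 form a derangement: !8 = 14833.
Total: 9 × 14833 = 133497.

133497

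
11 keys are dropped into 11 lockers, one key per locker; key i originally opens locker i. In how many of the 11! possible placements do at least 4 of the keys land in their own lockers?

Sum C(11,i)·!(11-i) for i = 4..11:
  i=4: C(11,4)·!7 = 330·1854 = 611820
  i=5: C(11,5)·!6 = 462·265 = 122430
  i=6: C(11,6)·!5 = 462·44 = 20328
  i=7: C(11,7)·!4 = 330·9 = 2970
  i=8: C(11,8)·!3 = 165·2 = 330
  i=9: C(11,9)·!2 = 55·1 = 55
  i=10: C(11,10)·!1 = 11·0 = 0
  i=11: C(11,11)·!0 = 1·1 = 1
Total = 757934.

757934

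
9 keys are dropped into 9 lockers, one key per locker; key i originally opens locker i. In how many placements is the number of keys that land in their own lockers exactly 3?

22260

Pick the 3 fixed positions: C(9,3) = 84 ways.
The other 6 form a derangement: !6 = 265.
Total: 84 × 265 = 22260.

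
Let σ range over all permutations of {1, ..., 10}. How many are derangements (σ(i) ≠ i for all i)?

The subfactorial !10 = [10!/e] (nearest integer).
10! = 3628800, and 3628800/e ≈ 1334960.92, so !10 = 1334961.

1334961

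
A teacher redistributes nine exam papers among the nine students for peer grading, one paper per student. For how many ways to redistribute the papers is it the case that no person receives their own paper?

133496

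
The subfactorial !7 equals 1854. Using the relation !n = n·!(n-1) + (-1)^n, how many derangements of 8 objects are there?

14833

!8 = 8·1854 + 1 = 14833.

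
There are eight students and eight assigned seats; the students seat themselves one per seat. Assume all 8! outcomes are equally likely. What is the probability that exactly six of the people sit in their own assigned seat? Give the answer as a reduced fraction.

1/1440

Favorable outcomes: C(8,6)·!2 = 28·1 = 28.
Total outcomes: 8! = 40320.
Probability = 28/40320 = 1/1440.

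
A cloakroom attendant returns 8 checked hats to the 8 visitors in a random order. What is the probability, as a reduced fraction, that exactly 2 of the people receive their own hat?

53/288

Favorable outcomes: C(8,2)·!6 = 28·265 = 7420.
Total outcomes: 8! = 40320.
Probability = 7420/40320 = 53/288.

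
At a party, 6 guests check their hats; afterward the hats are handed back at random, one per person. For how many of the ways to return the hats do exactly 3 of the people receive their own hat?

40

Pick the 3 fixed positions: C(6,3) = 20 ways.
The remaining 3 must be deranged: !3 = 2.
Total: 20 × 2 = 40.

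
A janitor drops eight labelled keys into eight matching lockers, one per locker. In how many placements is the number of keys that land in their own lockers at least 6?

29

Sum C(8,i)·!(8-i) for i = 6..8:
  i=6: C(8,6)·!2 = 28·1 = 28
  i=7: C(8,7)·!1 = 8·0 = 0
  i=8: C(8,8)·!0 = 1·1 = 1
Total = 29.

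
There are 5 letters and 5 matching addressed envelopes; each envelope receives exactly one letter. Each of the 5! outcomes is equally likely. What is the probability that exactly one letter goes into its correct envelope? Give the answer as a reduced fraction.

Favorable outcomes: C(5,1)·!4 = 5·9 = 45.
Total outcomes: 5! = 120.
Probability = 45/120 = 3/8.

3/8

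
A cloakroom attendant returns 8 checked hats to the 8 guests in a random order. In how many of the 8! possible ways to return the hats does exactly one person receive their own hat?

14832

Pick the single fixed position: C(8,1) = 8 ways.
The other 7 form a derangement: !7 = 1854.
Total: 8 × 1854 = 14832.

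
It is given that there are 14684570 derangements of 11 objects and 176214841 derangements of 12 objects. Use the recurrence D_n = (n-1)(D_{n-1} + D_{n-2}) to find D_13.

D_13 = (13-1)·(D_12 + D_11) = 12·(176214841 + 14684570) = 12·190899411 = 2290792932.

2290792932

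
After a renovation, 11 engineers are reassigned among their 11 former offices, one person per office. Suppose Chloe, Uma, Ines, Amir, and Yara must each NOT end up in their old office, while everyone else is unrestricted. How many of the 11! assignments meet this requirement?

25022880

Let A_j be the event that the j-th constrained one is fixed. By inclusion-exclusion over the 5 events:
Σ_{j=0}^{5} (-1)^j C(5,j)(11-j)!
= C(5,0)·11! - C(5,1)·10! + C(5,2)·9! - C(5,3)·8! + C(5,4)·7! - C(5,5)·6!
= 39916800 - 18144000 + 3628800 - 403200 + 25200 - 720
= 25022880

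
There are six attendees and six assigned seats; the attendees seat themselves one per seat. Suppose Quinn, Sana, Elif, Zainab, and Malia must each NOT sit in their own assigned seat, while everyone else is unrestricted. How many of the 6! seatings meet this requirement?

309

Inclusion-exclusion on the 5 forbidden self-matches:
Σ_{j=0}^{5} (-1)^j C(5,j)(6-j)!
= C(5,0)·6! - C(5,1)·5! + C(5,2)·4! - C(5,3)·3! + C(5,4)·2! - C(5,5)·1!
= 720 - 600 + 240 - 60 + 10 - 1
= 309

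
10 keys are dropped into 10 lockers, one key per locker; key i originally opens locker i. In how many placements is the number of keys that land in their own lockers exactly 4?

55650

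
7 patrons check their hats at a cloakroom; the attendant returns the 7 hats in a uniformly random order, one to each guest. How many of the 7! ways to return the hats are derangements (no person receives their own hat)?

Use !n = n·!(n-1) + (-1)^n.
!7 = 7·265 - 1 = 1854

1854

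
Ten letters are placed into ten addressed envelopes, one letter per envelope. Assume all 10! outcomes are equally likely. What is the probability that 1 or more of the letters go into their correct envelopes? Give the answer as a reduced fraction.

Favorable outcomes: Σ_{i≥1} C(10,i)·!(10-i) = 10·133496 + 45·14833 + 120·1854 + 210·265 + 252·44 + 210·9 + 120·2 + 45·1 + 10·0 + 1·1 = 2293839.
Total outcomes: 10! = 3628800.
Probability = 2293839/3628800 = 28319/44800.

28319/44800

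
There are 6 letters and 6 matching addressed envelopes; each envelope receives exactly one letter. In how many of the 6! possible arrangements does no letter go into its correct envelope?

265

Recurrence: !6 = 6·!5 + (-1)^6.
!6 = 6·44 + 1 = 265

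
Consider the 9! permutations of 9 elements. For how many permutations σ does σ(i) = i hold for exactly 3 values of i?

Choose which 3 of the 9 are fixed: C(9,3) = 84.
The remaining 6 must be deranged: !6 = 265.
Total: 84 × 265 = 22260.

22260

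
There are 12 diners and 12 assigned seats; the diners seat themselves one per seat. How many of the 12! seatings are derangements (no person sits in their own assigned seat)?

176214841

The number of derangements of 12 is !12 = Σ_{k=0}^{12} (-1)^k·12!/k!
= 12! - 12!/1! + 12!/2! - 12!/3! + 12!/4! - 12!/5! + 12!/6! - 12!/7! + 12!/8! - 12!/9! + 12!/10! - 12!/11! + 12!/12!
= 479001600 - 479001600 + 239500800 - 79833600 + 19958400 - 3991680 + 665280 - 95040 + 11880 - 1320 + 132 - 12 + 1
= 176214841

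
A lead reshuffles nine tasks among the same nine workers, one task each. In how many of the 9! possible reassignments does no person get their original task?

The number of derangements of 9 is !9 = Σ_{k=0}^{9} (-1)^k·9!/k!
= 9! - 9!/1! + 9!/2! - 9!/3! + 9!/4! - 9!/5! + 9!/6! - 9!/7! + 9!/8! - 9!/9!
= 362880 - 362880 + 181440 - 60480 + 15120 - 3024 + 504 - 72 + 9 - 1
= 133496

133496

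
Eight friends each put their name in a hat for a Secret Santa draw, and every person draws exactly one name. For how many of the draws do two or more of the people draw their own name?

Sum C(8,i)·!(8-i) for i = 2..8:
  i=2: C(8,2)·!6 = 28·265 = 7420
  i=3: C(8,3)·!5 = 56·44 = 2464
  i=4: C(8,4)·!4 = 70·9 = 630
  i=5: C(8,5)·!3 = 56·2 = 112
  i=6: C(8,6)·!2 = 28·1 = 28
  i=7: C(8,7)·!1 = 8·0 = 0
  i=8: C(8,8)·!0 = 1·1 = 1
Total = 10655.

10655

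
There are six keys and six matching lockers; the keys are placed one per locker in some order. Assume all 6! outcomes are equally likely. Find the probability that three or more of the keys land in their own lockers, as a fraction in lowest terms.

Favorable outcomes: Σ_{i≥3} C(6,i)·!(6-i) = 20·2 + 15·1 + 6·0 + 1·1 = 56.
Total outcomes: 6! = 720.
Probability = 56/720 = 7/90.

7/90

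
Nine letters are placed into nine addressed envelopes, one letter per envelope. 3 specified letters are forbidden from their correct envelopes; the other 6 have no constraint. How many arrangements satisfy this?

256320

Let A_j be the event that the j-th constrained one is fixed. By inclusion-exclusion over the 3 events:
Σ_{j=0}^{3} (-1)^j C(3,j)(9-j)!
= C(3,0)·9! - C(3,1)·8! + C(3,2)·7! - C(3,3)·6!
= 362880 - 120960 + 15120 - 720
= 256320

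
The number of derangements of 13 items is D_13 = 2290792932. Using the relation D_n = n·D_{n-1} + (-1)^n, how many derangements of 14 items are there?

32071101049

D_14 = 14·2290792932 + 1 = 32071101049.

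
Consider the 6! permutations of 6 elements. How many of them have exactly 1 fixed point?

Choose which one of the 6 is fixed: C(6,1) = 6.
The remaining 5 must be deranged: !5 = 44.
Total: 6 × 44 = 264.

264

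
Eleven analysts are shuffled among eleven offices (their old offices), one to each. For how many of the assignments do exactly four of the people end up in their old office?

611820

Pick the 4 fixed positions: C(11,4) = 330 ways.
The remaining 7 must be deranged: !7 = 1854.
Total: 330 × 1854 = 611820.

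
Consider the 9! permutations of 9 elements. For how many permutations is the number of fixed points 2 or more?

# with exactly i fixed is C(9,i)·!(9-i); sum over i=2..9:
  i=2: C(9,2)·!7 = 36·1854 = 66744
  i=3: C(9,3)·!6 = 84·265 = 22260
  i=4: C(9,4)·!5 = 126·44 = 5544
  i=5: C(9,5)·!4 = 126·9 = 1134
  i=6: C(9,6)·!3 = 84·2 = 168
  i=7: C(9,7)·!2 = 36·1 = 36
  i=8: C(9,8)·!1 = 9·0 = 0
  i=9: C(9,9)·!0 = 1·1 = 1
Total = 95887.

95887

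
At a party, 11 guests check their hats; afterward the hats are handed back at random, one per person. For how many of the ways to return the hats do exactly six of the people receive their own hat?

Pick the 6 fixed positions: C(11,6) = 462 ways.
The remaining 5 must be deranged: !5 = 44.
Total: 462 × 44 = 20328.

20328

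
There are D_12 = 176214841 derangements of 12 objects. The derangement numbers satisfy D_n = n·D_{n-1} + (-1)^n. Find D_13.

D_13 = 13·176214841 - 1 = 2290792932.

2290792932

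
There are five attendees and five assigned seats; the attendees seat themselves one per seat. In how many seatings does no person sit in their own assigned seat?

The number of derangements of 5 is !5 = Σ_{k=0}^{5} (-1)^k·5!/k!
= 5! - 5!/1! + 5!/2! - 5!/3! + 5!/4! - 5!/5!
= 120 - 120 + 60 - 20 + 5 - 1
= 44

44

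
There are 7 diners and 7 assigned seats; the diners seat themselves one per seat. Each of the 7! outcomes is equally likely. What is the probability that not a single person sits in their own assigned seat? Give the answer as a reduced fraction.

103/280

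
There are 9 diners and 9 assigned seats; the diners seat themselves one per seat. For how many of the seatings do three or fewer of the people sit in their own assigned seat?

355997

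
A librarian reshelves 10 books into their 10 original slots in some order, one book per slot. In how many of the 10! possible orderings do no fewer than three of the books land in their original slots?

291394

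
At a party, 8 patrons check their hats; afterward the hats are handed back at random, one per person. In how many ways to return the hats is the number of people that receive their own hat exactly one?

Pick the single fixed position: C(8,1) = 8 ways.
The remaining 7 must be deranged: !7 = 1854.
Total: 8 × 1854 = 14832.

14832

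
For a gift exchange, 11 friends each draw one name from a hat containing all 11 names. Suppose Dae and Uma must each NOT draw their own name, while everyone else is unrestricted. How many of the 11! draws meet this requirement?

Let A_j be the event that the j-th constrained one is fixed. By inclusion-exclusion over the 2 events:
Σ_{j=0}^{2} (-1)^j C(2,j)(11-j)!
= C(2,0)·11! - C(2,1)·10! + C(2,2)·9!
= 39916800 - 7257600 + 362880
= 33022080

33022080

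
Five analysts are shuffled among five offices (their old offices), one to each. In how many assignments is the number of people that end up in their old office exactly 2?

20

Choose which 2 of the 5 are fixed: C(5,2) = 10.
The other 3 form a derangement: !3 = 2.
Total: 10 × 2 = 20.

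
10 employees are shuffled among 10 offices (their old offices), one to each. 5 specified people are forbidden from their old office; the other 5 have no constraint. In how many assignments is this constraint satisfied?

2170680

Inclusion-exclusion on the 5 forbidden self-matches:
Σ_{j=0}^{5} (-1)^j C(5,j)(10-j)!
= C(5,0)·10! - C(5,1)·9! + C(5,2)·8! - C(5,3)·7! + C(5,4)·6! - C(5,5)·5!
= 3628800 - 1814400 + 403200 - 50400 + 3600 - 120
= 2170680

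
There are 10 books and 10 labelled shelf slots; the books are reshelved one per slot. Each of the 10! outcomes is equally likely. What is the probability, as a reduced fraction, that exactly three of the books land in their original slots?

Favorable outcomes: C(10,3)·!7 = 120·1854 = 222480.
Total outcomes: 10! = 3628800.
Probability = 222480/3628800 = 103/1680.

103/1680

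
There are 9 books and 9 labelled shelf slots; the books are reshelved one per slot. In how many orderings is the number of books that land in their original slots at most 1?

# with exactly i fixed is C(9,i)·!(9-i); sum over i=0..1:
  i=0: C(9,0)·!9 = 1·133496 = 133496
  i=1: C(9,1)·!8 = 9·14833 = 133497
Total = 266993.

266993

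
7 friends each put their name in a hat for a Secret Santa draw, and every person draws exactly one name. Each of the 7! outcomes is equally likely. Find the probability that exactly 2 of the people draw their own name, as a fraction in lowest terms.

Favorable outcomes: C(7,2)·!5 = 21·44 = 924.
Total outcomes: 7! = 5040.
Probability = 924/5040 = 11/60.

11/60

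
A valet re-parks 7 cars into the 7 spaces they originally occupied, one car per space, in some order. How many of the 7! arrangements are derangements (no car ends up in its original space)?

Use !n = (n-1)(!(n-1) + !(n-2)).
!7 = 6·(265 + 44) = 6·309 = 1854

1854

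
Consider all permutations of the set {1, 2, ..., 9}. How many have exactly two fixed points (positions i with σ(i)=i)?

Choose which 2 of the 9 are fixed: C(9,2) = 36.
The other 7 form a derangement: !7 = 1854.
Total: 36 × 1854 = 66744.

66744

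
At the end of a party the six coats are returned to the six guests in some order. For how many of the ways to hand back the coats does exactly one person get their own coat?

264

Pick the single fixed position: C(6,1) = 6 ways.
The remaining 5 must be deranged: !5 = 44.
Total: 6 × 44 = 264.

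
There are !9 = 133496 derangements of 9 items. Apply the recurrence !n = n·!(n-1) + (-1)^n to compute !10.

!10 = 10·133496 + 1 = 1334961.

1334961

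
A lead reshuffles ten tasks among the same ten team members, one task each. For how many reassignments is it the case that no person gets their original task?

1334961

By inclusion-exclusion, !10 = Σ (-1)^k · 10!/k! for k=0..10
= 10! - 10!/1! + 10!/2! - 10!/3! + 10!/4! - 10!/5! + 10!/6! - 10!/7! + 10!/8! - 10!/9! + 10!/10!
= 3628800 - 3628800 + 1814400 - 604800 + 151200 - 30240 + 5040 - 720 + 90 - 10 + 1
= 1334961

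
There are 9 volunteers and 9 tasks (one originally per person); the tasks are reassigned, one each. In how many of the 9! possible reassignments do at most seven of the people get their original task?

# with exactly i fixed is C(9,i)·!(9-i); sum over i=0..7:
  i=0: C(9,0)·!9 = 1·133496 = 133496
  i=1: C(9,1)·!8 = 9·14833 = 133497
  i=2: C(9,2)·!7 = 36·1854 = 66744
  i=3: C(9,3)·!6 = 84·265 = 22260
  i=4: C(9,4)·!5 = 126·44 = 5544
  i=5: C(9,5)·!4 = 126·9 = 1134
  i=6: C(9,6)·!3 = 84·2 = 168
  i=7: C(9,7)·!2 = 36·1 = 36
Total = 362879.

362879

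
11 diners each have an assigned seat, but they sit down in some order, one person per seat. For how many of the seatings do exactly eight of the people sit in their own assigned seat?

330

Pick the 8 fixed positions: C(11,8) = 165 ways.
The remaining 3 must be deranged: !3 = 2.
Total: 165 × 2 = 330.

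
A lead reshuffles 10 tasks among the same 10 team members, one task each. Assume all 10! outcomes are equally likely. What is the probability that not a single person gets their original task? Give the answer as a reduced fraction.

16481/44800

Favorable outcomes: !10 = 1334961.
Total outcomes: 10! = 3628800.
Probability = 1334961/3628800 = 16481/44800.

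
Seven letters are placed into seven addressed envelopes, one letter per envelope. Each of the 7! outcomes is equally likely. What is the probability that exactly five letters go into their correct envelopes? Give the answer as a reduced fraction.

1/240

Favorable outcomes: C(7,5)·!2 = 21·1 = 21.
Total outcomes: 7! = 5040.
Probability = 21/5040 = 1/240.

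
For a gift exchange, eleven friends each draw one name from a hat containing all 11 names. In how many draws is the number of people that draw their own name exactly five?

122430

Pick the 5 fixed positions: C(11,5) = 462 ways.
The other 6 form a derangement: !6 = 265.
Total: 462 × 265 = 122430.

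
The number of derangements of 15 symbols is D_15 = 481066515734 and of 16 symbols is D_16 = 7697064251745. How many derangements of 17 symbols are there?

D_17 = (17-1)·(D_16 + D_15) = 16·(7697064251745 + 481066515734) = 16·8178130767479 = 130850092279664.

130850092279664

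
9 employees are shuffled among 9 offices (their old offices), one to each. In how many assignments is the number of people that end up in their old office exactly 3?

Choose which 3 of the 9 are fixed: C(9,3) = 84.
The other 6 form a derangement: !6 = 265.
Total: 84 × 265 = 22260.

22260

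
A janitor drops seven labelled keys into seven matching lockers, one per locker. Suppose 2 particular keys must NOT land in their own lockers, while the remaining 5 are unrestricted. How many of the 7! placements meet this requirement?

Let A_j be the event that the j-th constrained one is fixed. By inclusion-exclusion over the 2 events:
Σ_{j=0}^{2} (-1)^j C(2,j)(7-j)!
= C(2,0)·7! - C(2,1)·6! + C(2,2)·5!
= 5040 - 1440 + 120
= 3720

3720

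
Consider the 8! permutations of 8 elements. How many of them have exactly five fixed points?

Pick the 5 fixed positions: C(8,5) = 56 ways.
The other 3 form a derangement: !3 = 2.
Total: 56 × 2 = 112.

112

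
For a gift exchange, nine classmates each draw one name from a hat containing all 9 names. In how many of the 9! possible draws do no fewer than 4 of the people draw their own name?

# with exactly i fixed is C(9,i)·!(9-i); sum over i=4..9:
  i=4: C(9,4)·!5 = 126·44 = 5544
  i=5: C(9,5)·!4 = 126·9 = 1134
  i=6: C(9,6)·!3 = 84·2 = 168
  i=7: C(9,7)·!2 = 36·1 = 36
  i=8: C(9,8)·!1 = 9·0 = 0
  i=9: C(9,9)·!0 = 1·1 = 1
Total = 6883.

6883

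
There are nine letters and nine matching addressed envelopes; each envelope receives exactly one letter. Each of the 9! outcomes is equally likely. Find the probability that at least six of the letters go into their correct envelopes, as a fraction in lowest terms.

41/72576

Favorable outcomes: Σ_{i≥6} C(9,i)·!(9-i) = 84·2 + 36·1 + 9·0 + 1·1 = 205.
Total outcomes: 9! = 362880.
Probability = 205/362880 = 41/72576.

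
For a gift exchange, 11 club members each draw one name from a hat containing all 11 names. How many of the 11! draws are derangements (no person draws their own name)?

14684570

!11 = 11! · Σ_{k=0}^{11} (-1)^k/k!
= 11! - 11!/1! + 11!/2! - 11!/3! + 11!/4! - 11!/5! + 11!/6! - 11!/7! + 11!/8! - 11!/9! + 11!/10! - 11!/11!
= 39916800 - 39916800 + 19958400 - 6652800 + 1663200 - 332640 + 55440 - 7920 + 990 - 110 + 11 - 1
= 14684570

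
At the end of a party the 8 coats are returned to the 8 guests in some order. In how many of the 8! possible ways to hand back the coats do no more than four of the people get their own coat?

Sum C(8,i)·!(8-i) for i = 0..4:
  i=0: C(8,0)·!8 = 1·14833 = 14833
  i=1: C(8,1)·!7 = 8·1854 = 14832
  i=2: C(8,2)·!6 = 28·265 = 7420
  i=3: C(8,3)·!5 = 56·44 = 2464
  i=4: C(8,4)·!4 = 70·9 = 630
Total = 40179.

40179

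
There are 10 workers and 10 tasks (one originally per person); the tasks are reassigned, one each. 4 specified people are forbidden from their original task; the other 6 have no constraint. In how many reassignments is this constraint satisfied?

2399760

Inclusion-exclusion on the 4 forbidden self-matches:
Σ_{j=0}^{4} (-1)^j C(4,j)(10-j)!
= C(4,0)·10! - C(4,1)·9! + C(4,2)·8! - C(4,3)·7! + C(4,4)·6!
= 3628800 - 1451520 + 241920 - 20160 + 720
= 2399760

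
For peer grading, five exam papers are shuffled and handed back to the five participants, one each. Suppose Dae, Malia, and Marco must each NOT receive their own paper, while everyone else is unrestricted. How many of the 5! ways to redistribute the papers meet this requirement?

64

Let A_j be the event that the j-th constrained one is fixed. By inclusion-exclusion over the 3 events:
Σ_{j=0}^{3} (-1)^j C(3,j)(5-j)!
= C(3,0)·5! - C(3,1)·4! + C(3,2)·3! - C(3,3)·2!
= 120 - 72 + 18 - 2
= 64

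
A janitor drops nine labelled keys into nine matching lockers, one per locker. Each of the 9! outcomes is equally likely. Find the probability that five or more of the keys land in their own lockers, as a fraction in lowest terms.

1339/362880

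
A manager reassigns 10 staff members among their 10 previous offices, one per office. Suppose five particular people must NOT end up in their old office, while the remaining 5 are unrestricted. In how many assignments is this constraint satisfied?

Inclusion-exclusion on the 5 forbidden self-matches:
Σ_{j=0}^{5} (-1)^j C(5,j)(10-j)!
= C(5,0)·10! - C(5,1)·9! + C(5,2)·8! - C(5,3)·7! + C(5,4)·6! - C(5,5)·5!
= 3628800 - 1814400 + 403200 - 50400 + 3600 - 120
= 2170680

2170680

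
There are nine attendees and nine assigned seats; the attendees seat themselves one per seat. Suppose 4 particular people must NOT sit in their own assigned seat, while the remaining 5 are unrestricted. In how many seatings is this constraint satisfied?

229080

Inclusion-exclusion on the 4 forbidden self-matches:
Σ_{j=0}^{4} (-1)^j C(4,j)(9-j)!
= C(4,0)·9! - C(4,1)·8! + C(4,2)·7! - C(4,3)·6! + C(4,4)·5!
= 362880 - 161280 + 30240 - 2880 + 120
= 229080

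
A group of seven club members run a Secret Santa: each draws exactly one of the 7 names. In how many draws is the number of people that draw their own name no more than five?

5039

# with exactly i fixed is C(7,i)·!(7-i); sum over i=0..5:
  i=0: C(7,0)·!7 = 1·1854 = 1854
  i=1: C(7,1)·!6 = 7·265 = 1855
  i=2: C(7,2)·!5 = 21·44 = 924
  i=3: C(7,3)·!4 = 35·9 = 315
  i=4: C(7,4)·!3 = 35·2 = 70
  i=5: C(7,5)·!2 = 21·1 = 21
Total = 5039.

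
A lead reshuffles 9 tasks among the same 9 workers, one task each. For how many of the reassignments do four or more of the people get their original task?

6883

# with exactly i fixed is C(9,i)·!(9-i); sum over i=4..9:
  i=4: C(9,4)·!5 = 126·44 = 5544
  i=5: C(9,5)·!4 = 126·9 = 1134
  i=6: C(9,6)·!3 = 84·2 = 168
  i=7: C(9,7)·!2 = 36·1 = 36
  i=8: C(9,8)·!1 = 9·0 = 0
  i=9: C(9,9)·!0 = 1·1 = 1
Total = 6883.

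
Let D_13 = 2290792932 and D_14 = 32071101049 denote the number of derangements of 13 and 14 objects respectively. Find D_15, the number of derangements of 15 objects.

D_15 = (15-1)·(D_14 + D_13) = 14·(32071101049 + 2290792932) = 14·34361893981 = 481066515734.

481066515734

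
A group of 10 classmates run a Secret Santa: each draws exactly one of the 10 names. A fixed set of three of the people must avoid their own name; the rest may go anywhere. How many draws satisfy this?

2656080

Let A_j be the event that the j-th constrained one is fixed. By inclusion-exclusion over the 3 events:
Σ_{j=0}^{3} (-1)^j C(3,j)(10-j)!
= C(3,0)·10! - C(3,1)·9! + C(3,2)·8! - C(3,3)·7!
= 3628800 - 1088640 + 120960 - 5040
= 2656080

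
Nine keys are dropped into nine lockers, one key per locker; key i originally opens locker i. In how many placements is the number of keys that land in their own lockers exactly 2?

Pick the 2 fixed positions: C(9,2) = 36 ways.
The other 7 form a derangement: !7 = 1854.
Total: 36 × 1854 = 66744.

66744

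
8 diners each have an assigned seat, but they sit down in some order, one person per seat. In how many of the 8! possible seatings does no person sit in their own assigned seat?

14833

!8 = 8! · Σ_{k=0}^{8} (-1)^k/k!
= 8! - 8!/1! + 8!/2! - 8!/3! + 8!/4! - 8!/5! + 8!/6! - 8!/7! + 8!/8!
= 40320 - 40320 + 20160 - 6720 + 1680 - 336 + 56 - 8 + 1
= 14833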